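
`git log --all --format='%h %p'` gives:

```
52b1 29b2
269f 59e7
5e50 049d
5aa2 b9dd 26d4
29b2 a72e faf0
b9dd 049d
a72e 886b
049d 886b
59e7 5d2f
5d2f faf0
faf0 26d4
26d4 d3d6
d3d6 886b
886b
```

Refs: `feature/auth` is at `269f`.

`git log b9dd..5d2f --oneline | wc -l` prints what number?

Reachable from 5d2f: {26d4, 5d2f, 886b, d3d6, faf0}.
Reachable from b9dd: {049d, 886b, b9dd}.
In 5d2f's history but not b9dd's: {26d4, 5d2f, d3d6, faf0} — 4 commits.

4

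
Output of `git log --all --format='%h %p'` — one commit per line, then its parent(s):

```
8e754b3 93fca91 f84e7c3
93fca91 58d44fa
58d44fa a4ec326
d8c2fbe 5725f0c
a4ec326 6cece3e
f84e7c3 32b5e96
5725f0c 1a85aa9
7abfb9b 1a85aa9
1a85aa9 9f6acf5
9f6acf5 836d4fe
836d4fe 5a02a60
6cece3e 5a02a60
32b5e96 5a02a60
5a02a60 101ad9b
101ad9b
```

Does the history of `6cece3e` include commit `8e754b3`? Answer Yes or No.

No

Ancestors of 6cece3e: {101ad9b, 5a02a60, 6cece3e}.
8e754b3 is not in that set, so it is not an ancestor of 6cece3e.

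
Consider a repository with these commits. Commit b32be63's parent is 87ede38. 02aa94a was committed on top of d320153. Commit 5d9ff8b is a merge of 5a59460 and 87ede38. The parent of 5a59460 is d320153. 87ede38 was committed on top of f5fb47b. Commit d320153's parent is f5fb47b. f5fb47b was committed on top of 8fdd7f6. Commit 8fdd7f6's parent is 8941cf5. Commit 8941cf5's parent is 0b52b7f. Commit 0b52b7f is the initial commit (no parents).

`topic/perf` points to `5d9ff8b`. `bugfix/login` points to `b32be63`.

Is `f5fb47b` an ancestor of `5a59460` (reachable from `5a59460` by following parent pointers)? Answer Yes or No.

Ancestors of 5a59460 (commits reachable by following parents): {0b52b7f, 5a59460, 8941cf5, 8fdd7f6, d320153, f5fb47b}.
f5fb47b is in that set, so it is an ancestor of 5a59460.

Yes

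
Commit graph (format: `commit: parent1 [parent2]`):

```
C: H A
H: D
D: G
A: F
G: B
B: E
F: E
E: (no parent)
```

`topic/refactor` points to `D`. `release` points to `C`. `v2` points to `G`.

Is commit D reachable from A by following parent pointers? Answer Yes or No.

Ancestors of A: {A, E, F}.
D is not in that set, so it is not an ancestor of A.

No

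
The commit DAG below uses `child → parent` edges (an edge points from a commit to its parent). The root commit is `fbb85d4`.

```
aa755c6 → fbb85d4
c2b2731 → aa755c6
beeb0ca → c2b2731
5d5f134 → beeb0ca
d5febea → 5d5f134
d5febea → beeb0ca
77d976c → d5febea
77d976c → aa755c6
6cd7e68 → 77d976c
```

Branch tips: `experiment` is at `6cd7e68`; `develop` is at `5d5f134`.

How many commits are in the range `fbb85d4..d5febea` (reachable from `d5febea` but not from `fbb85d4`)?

Reachable from d5febea: {5d5f134, aa755c6, beeb0ca, c2b2731, d5febea, fbb85d4}.
Reachable from fbb85d4: {fbb85d4}.
In d5febea's history but not fbb85d4's: {5d5f134, aa755c6, beeb0ca, c2b2731, d5febea} — 5 commits.

5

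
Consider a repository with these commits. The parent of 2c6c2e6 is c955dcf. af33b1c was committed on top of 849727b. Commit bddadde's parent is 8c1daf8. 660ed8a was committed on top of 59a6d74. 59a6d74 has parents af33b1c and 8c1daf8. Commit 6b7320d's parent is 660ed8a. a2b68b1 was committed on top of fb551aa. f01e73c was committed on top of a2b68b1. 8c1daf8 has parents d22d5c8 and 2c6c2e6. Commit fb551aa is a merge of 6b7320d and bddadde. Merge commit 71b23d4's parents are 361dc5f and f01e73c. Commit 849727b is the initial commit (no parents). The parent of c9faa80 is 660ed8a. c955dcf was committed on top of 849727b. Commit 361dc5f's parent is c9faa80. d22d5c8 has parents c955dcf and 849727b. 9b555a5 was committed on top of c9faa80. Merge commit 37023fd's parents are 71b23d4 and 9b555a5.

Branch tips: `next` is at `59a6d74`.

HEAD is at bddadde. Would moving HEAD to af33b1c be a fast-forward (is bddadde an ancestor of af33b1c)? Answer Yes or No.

No

A fast-forward from bddadde to af33b1c is possible iff bddadde is an ancestor of af33b1c.
Ancestors of af33b1c: {849727b, af33b1c}.
bddadde is not among them, so fast-forward is not possible.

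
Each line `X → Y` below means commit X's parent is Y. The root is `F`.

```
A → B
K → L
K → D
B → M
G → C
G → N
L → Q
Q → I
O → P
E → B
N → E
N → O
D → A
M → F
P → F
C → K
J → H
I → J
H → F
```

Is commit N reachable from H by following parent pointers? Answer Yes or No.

No

Ancestors of H: {F, H}.
N is not in that set, so it is not an ancestor of H.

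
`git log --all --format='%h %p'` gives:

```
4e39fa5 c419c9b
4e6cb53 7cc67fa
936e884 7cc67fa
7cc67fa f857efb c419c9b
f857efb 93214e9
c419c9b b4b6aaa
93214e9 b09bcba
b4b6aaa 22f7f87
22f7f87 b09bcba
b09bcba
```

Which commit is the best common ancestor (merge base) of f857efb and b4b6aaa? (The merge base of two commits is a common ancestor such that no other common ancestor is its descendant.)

b09bcba

Ancestors of f857efb: {93214e9, b09bcba, f857efb}.
Ancestors of b4b6aaa: {22f7f87, b09bcba, b4b6aaa}.
Common ancestors: {b09bcba}.
The only common ancestor is b09bcba, so it is the merge base.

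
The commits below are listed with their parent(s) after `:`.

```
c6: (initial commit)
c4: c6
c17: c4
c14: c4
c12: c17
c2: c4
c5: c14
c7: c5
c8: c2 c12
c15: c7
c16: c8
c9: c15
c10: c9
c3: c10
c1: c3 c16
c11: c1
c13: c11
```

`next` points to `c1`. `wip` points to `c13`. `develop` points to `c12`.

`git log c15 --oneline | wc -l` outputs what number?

Walking parent pointers from c15: reachable set = {c14, c15, c4, c5, c6, c7}.
That is 6 commits.

6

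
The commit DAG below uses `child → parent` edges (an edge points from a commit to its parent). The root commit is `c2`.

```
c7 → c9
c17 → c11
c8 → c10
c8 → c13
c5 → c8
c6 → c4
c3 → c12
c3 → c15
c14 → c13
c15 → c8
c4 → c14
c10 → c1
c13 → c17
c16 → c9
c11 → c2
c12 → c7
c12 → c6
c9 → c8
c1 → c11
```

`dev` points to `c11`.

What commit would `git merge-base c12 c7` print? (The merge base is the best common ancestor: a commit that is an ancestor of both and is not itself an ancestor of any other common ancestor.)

Ancestors of c12: {c1, c10, c11, c12, c13, c14, c17, c2, c4, c6, c7, c8, c9}.
Ancestors of c7: {c1, c10, c11, c13, c17, c2, c7, c8, c9}.
Common ancestors: {c1, c10, c11, c13, c17, c2, c7, c8, c9}.
Among these, c7 is not an ancestor of any other common ancestor — it is the merge base.

c7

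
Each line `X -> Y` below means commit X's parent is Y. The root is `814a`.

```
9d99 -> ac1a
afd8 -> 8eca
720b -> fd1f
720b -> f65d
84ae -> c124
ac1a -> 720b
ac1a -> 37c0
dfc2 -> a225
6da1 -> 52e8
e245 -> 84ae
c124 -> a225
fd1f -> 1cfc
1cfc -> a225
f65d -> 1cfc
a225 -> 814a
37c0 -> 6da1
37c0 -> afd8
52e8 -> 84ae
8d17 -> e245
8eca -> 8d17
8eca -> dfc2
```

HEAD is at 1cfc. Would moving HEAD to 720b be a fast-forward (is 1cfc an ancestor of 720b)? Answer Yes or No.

Yes

A fast-forward from 1cfc to 720b is possible iff 1cfc is an ancestor of 720b.
Ancestors of 720b: {1cfc, 720b, 814a, a225, f65d, fd1f}.
1cfc is among them, so fast-forward is possible.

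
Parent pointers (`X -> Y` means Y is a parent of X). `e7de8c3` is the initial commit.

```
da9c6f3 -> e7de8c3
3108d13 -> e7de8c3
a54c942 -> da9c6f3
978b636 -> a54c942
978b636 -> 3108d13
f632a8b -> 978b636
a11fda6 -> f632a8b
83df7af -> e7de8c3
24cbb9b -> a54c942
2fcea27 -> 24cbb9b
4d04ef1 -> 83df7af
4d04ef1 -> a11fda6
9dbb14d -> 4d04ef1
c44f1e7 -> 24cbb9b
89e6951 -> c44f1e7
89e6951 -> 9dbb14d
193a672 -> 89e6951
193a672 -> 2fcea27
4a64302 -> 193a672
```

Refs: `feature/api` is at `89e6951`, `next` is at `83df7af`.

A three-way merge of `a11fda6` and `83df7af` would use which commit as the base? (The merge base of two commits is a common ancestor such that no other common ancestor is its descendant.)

e7de8c3

Ancestors of a11fda6: {3108d13, 978b636, a11fda6, a54c942, da9c6f3, e7de8c3, f632a8b}.
Ancestors of 83df7af: {83df7af, e7de8c3}.
Common ancestors: {e7de8c3}.
The only common ancestor is e7de8c3, so it is the merge base.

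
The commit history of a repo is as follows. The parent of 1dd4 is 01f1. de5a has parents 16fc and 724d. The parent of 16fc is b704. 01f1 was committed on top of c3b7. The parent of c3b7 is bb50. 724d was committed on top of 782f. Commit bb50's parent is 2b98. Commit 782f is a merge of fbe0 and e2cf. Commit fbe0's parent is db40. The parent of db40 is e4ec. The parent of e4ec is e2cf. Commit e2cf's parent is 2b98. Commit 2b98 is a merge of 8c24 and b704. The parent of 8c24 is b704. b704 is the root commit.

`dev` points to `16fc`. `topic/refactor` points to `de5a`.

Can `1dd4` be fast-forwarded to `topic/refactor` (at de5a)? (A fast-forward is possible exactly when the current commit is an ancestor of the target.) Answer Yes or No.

A fast-forward from 1dd4 to de5a is possible iff 1dd4 is an ancestor of de5a.
Ancestors of de5a: {16fc, 2b98, 724d, 782f, 8c24, b704, db40, de5a, e2cf, e4ec, fbe0}.
1dd4 is not among them, so fast-forward is not possible.

No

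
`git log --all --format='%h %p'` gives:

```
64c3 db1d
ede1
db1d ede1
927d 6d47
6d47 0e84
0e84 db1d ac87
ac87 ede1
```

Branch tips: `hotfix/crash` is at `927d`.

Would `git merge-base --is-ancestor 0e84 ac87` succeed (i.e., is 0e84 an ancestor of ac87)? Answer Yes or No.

No

Ancestors of ac87: {ac87, ede1}.
0e84 is not in that set, so it is not an ancestor of ac87.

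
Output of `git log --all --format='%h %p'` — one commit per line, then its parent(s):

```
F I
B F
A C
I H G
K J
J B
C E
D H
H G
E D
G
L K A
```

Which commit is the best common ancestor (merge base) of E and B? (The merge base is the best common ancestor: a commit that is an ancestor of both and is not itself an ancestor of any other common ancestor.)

Ancestors of E: {D, E, G, H}.
Ancestors of B: {B, F, G, H, I}.
Common ancestors: {G, H}.
Among these, H is not an ancestor of any other common ancestor — it is the merge base.

H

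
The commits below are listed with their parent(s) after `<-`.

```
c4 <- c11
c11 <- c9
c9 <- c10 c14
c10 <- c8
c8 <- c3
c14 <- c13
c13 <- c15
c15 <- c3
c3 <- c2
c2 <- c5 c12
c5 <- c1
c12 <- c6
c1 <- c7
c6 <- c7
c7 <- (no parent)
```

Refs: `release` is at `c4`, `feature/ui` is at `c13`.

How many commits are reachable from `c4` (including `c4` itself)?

Walking parent pointers from c4: reachable set = {c1, c10, c11, c12, c13, c14, c15, c2, c3, c4, c5, c6, c7, c8, c9}.
That is 15 commits.

15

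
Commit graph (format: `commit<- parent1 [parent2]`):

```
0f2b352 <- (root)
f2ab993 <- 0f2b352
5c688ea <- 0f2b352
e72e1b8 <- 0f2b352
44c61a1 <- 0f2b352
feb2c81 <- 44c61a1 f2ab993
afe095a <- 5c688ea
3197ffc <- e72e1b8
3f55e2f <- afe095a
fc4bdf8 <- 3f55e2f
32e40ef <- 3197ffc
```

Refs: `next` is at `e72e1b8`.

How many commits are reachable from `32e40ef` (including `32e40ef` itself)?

4

Walking parent pointers from 32e40ef: reachable set = {0f2b352, 3197ffc, 32e40ef, e72e1b8}.
That is 4 commits.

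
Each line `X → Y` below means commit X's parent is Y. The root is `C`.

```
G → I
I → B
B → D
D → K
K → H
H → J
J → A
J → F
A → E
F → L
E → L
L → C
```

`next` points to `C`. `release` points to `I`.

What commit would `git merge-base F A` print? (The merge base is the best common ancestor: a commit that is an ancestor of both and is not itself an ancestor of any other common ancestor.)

L

Ancestors of F: {C, F, L}.
Ancestors of A: {A, C, E, L}.
Common ancestors: {C, L}.
Among these, L is not an ancestor of any other common ancestor — it is the merge base.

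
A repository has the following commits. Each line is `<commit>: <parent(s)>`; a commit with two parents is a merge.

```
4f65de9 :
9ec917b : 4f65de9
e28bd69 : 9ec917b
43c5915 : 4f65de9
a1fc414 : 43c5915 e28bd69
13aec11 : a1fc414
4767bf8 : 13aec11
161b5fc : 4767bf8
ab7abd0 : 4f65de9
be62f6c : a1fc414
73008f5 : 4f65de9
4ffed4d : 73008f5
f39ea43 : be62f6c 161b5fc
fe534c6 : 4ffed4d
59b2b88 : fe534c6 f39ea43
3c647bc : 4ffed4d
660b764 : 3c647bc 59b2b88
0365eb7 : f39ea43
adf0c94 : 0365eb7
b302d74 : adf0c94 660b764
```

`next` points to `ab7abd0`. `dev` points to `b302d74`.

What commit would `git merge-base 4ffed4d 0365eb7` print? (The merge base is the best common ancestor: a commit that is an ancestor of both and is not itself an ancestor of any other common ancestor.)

4f65de9

Ancestors of 4ffed4d: {4f65de9, 4ffed4d, 73008f5}.
Ancestors of 0365eb7: {0365eb7, 13aec11, 161b5fc, 43c5915, 4767bf8, 4f65de9, 9ec917b, a1fc414, be62f6c, e28bd69, f39ea43}.
Common ancestors: {4f65de9}.
The only common ancestor is 4f65de9, so it is the merge base.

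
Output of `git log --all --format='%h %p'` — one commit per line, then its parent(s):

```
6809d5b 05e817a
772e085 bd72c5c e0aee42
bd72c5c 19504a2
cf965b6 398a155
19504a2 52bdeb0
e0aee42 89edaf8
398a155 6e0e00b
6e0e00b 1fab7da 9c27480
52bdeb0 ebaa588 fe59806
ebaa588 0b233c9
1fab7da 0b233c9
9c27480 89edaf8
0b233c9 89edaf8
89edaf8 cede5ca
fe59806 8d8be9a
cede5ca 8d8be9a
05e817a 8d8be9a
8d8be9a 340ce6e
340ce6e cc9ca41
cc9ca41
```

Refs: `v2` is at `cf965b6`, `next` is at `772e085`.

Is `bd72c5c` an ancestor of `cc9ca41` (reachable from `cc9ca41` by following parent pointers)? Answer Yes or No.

No

Ancestors of cc9ca41: {cc9ca41}.
bd72c5c is not in that set, so it is not an ancestor of cc9ca41.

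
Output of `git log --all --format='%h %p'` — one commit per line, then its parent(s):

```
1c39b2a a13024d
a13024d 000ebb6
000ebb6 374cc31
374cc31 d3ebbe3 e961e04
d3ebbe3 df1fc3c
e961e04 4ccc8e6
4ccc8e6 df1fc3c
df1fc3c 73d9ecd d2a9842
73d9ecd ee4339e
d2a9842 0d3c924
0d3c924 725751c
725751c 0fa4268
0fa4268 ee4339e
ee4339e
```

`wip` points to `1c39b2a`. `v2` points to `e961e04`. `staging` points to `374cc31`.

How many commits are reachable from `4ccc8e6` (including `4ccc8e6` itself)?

8

Walking parent pointers from 4ccc8e6: reachable set = {0d3c924, 0fa4268, 4ccc8e6, 725751c, 73d9ecd, d2a9842, df1fc3c, ee4339e}.
That is 8 commits.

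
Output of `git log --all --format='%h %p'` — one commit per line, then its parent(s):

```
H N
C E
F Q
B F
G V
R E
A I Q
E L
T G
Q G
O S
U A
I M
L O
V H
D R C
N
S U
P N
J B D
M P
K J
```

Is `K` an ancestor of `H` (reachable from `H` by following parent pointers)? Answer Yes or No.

No

Ancestors of H: {H, N}.
K is not in that set, so it is not an ancestor of H.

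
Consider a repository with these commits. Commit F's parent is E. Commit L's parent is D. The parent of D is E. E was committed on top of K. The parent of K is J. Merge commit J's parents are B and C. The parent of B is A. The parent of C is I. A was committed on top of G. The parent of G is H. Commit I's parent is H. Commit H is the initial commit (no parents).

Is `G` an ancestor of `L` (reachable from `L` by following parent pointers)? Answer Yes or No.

Ancestors of L (commits reachable by following parents): {A, B, C, D, E, G, H, I, J, K, L}.
G is in that set, so it is an ancestor of L.

Yes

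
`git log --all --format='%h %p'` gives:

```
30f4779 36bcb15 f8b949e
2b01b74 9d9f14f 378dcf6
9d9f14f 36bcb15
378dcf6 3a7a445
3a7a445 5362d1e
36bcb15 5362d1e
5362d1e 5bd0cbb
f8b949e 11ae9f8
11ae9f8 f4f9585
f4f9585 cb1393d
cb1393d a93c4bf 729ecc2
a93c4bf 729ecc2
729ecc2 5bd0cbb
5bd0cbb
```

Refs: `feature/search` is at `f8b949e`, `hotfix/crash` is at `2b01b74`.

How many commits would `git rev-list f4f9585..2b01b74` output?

Reachable from 2b01b74: {2b01b74, 36bcb15, 378dcf6, 3a7a445, 5362d1e, 5bd0cbb, 9d9f14f}.
Reachable from f4f9585: {5bd0cbb, 729ecc2, a93c4bf, cb1393d, f4f9585}.
In 2b01b74's history but not f4f9585's: {2b01b74, 36bcb15, 378dcf6, 3a7a445, 5362d1e, 9d9f14f} — 6 commits.

6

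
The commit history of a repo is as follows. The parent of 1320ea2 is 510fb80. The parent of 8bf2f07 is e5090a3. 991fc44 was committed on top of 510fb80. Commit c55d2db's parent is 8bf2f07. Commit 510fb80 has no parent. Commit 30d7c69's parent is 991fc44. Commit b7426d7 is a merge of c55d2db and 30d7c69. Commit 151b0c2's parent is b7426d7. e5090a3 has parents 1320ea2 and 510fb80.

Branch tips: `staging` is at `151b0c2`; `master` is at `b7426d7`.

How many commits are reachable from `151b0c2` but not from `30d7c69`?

6

Reachable from 151b0c2: {1320ea2, 151b0c2, 30d7c69, 510fb80, 8bf2f07, 991fc44, b7426d7, c55d2db, e5090a3}.
Reachable from 30d7c69: {30d7c69, 510fb80, 991fc44}.
In 151b0c2's history but not 30d7c69's: {1320ea2, 151b0c2, 8bf2f07, b7426d7, c55d2db, e5090a3} — 6 commits.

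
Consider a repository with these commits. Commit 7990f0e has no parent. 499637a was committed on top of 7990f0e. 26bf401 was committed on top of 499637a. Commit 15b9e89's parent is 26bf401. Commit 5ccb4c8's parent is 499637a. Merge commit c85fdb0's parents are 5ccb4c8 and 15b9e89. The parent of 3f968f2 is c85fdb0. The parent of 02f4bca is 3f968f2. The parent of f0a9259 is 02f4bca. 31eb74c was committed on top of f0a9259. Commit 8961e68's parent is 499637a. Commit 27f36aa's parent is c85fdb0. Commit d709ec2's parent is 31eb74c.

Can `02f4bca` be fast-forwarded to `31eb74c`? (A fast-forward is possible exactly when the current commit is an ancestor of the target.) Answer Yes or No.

A fast-forward from 02f4bca to 31eb74c is possible iff 02f4bca is an ancestor of 31eb74c.
Ancestors of 31eb74c: {02f4bca, 15b9e89, 26bf401, 31eb74c, 3f968f2, 499637a, 5ccb4c8, 7990f0e, c85fdb0, f0a9259}.
02f4bca is among them, so fast-forward is possible.

Yes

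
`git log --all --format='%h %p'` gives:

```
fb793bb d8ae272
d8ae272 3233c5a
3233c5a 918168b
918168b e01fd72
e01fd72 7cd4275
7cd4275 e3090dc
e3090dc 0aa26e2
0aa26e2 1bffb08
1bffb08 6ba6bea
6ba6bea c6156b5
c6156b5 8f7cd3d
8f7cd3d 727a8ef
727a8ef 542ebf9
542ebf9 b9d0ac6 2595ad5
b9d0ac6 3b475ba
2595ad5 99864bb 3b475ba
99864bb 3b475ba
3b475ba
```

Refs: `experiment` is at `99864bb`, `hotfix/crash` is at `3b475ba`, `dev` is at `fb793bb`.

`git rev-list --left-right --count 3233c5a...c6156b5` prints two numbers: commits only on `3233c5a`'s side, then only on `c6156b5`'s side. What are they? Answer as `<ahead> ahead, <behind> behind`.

8 ahead, 0 behind

Reachable from 3233c5a: {0aa26e2, 1bffb08, 2595ad5, 3233c5a, 3b475ba, 542ebf9, 6ba6bea, 727a8ef, 7cd4275, 8f7cd3d, 918168b, 99864bb, b9d0ac6, c6156b5, e01fd72, e3090dc}.
Reachable from c6156b5: {2595ad5, 3b475ba, 542ebf9, 727a8ef, 8f7cd3d, 99864bb, b9d0ac6, c6156b5}.
Only in 3233c5a's history (ahead): {0aa26e2, 1bffb08, 3233c5a, 6ba6bea, 7cd4275, 918168b, e01fd72, e3090dc} — 8.
Only in c6156b5's history (behind): {} — 0.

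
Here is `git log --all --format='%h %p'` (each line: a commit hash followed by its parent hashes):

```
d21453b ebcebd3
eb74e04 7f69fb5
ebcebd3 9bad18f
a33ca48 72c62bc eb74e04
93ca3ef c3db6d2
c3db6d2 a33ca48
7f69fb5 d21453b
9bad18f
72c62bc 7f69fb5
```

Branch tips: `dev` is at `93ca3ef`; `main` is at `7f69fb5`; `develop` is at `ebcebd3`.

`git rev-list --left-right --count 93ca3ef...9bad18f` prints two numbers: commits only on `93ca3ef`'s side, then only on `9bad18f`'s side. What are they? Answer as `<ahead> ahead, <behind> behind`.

8 ahead, 0 behind

Reachable from 93ca3ef: {72c62bc, 7f69fb5, 93ca3ef, 9bad18f, a33ca48, c3db6d2, d21453b, eb74e04, ebcebd3}.
Reachable from 9bad18f: {9bad18f}.
Only in 93ca3ef's history (ahead): {72c62bc, 7f69fb5, 93ca3ef, a33ca48, c3db6d2, d21453b, eb74e04, ebcebd3} — 8.
Only in 9bad18f's history (behind): {} — 0.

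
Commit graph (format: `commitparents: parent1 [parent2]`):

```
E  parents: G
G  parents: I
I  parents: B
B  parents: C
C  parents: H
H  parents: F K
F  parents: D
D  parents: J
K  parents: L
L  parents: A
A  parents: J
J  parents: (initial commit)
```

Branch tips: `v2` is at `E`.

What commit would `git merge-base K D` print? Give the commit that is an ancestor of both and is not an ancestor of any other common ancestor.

Ancestors of K: {A, J, K, L}.
Ancestors of D: {D, J}.
Common ancestors: {J}.
The only common ancestor is J, so it is the merge base.

J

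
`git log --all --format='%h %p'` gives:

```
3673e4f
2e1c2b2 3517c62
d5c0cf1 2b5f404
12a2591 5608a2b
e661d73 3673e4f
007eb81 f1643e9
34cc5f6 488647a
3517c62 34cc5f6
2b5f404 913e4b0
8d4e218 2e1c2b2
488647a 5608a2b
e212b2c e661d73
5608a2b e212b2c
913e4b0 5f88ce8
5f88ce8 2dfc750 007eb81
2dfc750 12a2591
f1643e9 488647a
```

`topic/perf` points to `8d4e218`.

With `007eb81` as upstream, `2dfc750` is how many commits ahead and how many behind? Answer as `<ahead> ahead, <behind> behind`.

2 ahead, 3 behind

Reachable from 2dfc750: {12a2591, 2dfc750, 3673e4f, 5608a2b, e212b2c, e661d73}.
Reachable from 007eb81: {007eb81, 3673e4f, 488647a, 5608a2b, e212b2c, e661d73, f1643e9}.
Only in 2dfc750's history (ahead): {12a2591, 2dfc750} — 2.
Only in 007eb81's history (behind): {007eb81, 488647a, f1643e9} — 3.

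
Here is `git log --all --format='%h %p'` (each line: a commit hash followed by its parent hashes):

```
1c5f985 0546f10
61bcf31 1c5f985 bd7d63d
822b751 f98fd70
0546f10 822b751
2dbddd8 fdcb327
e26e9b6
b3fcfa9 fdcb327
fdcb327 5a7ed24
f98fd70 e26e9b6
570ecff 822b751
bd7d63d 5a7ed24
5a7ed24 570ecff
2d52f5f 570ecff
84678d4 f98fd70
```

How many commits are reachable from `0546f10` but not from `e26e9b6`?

3

Reachable from 0546f10: {0546f10, 822b751, e26e9b6, f98fd70}.
Reachable from e26e9b6: {e26e9b6}.
In 0546f10's history but not e26e9b6's: {0546f10, 822b751, f98fd70} — 3 commits.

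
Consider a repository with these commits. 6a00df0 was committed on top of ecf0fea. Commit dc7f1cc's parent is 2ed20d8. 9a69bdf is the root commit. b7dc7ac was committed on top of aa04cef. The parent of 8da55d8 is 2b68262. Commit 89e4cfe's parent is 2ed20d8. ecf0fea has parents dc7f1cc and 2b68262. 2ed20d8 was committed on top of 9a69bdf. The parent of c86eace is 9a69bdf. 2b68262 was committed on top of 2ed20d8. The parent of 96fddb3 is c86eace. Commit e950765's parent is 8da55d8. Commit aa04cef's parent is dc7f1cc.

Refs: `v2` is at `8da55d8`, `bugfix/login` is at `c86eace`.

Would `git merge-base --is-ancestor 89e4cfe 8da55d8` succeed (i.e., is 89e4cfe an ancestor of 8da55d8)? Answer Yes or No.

No

Ancestors of 8da55d8: {2b68262, 2ed20d8, 8da55d8, 9a69bdf}.
89e4cfe is not in that set, so it is not an ancestor of 8da55d8.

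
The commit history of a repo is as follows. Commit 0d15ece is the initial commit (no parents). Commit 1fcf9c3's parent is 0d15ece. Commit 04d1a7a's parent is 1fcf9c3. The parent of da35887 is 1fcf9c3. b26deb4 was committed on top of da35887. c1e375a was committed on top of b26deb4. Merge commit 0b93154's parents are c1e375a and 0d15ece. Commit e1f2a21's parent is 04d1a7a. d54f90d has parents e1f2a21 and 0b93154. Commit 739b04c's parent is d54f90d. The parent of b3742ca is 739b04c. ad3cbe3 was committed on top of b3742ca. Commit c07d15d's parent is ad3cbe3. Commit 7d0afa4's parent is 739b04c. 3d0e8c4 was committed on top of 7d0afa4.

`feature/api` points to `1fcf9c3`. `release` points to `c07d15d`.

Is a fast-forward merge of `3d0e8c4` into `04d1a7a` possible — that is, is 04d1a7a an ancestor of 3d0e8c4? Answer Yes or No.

A fast-forward from 04d1a7a to 3d0e8c4 is possible iff 04d1a7a is an ancestor of 3d0e8c4.
Ancestors of 3d0e8c4: {04d1a7a, 0b93154, 0d15ece, 1fcf9c3, 3d0e8c4, 739b04c, 7d0afa4, b26deb4, c1e375a, d54f90d, da35887, e1f2a21}.
04d1a7a is among them, so fast-forward is possible.

Yes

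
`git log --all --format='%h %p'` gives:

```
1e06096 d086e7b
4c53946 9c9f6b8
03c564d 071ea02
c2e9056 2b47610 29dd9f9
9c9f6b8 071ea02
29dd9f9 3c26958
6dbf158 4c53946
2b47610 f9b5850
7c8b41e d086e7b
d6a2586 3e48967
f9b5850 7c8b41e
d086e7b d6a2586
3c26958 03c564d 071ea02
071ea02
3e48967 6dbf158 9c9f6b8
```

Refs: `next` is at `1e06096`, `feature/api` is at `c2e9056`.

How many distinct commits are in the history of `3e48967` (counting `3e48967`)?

5

Walking parent pointers from 3e48967: reachable set = {071ea02, 3e48967, 4c53946, 6dbf158, 9c9f6b8}.
That is 5 commits.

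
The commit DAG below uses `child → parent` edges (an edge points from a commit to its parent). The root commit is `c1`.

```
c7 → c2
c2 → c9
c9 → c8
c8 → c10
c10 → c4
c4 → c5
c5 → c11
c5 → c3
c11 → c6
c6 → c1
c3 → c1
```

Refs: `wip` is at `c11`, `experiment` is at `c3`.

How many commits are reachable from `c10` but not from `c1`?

6

Reachable from c10: {c1, c10, c11, c3, c4, c5, c6}.
Reachable from c1: {c1}.
In c10's history but not c1's: {c10, c11, c3, c4, c5, c6} — 6 commits.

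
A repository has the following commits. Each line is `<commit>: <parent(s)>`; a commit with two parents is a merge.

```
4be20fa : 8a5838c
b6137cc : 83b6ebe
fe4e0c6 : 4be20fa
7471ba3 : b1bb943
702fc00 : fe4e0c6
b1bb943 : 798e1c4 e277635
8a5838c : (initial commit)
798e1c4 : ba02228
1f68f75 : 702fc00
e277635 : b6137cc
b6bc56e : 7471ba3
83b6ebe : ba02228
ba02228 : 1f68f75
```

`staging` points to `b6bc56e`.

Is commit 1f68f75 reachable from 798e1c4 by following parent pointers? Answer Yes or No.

Yes

Ancestors of 798e1c4 (commits reachable by following parents): {1f68f75, 4be20fa, 702fc00, 798e1c4, 8a5838c, ba02228, fe4e0c6}.
1f68f75 is in that set, so it is an ancestor of 798e1c4.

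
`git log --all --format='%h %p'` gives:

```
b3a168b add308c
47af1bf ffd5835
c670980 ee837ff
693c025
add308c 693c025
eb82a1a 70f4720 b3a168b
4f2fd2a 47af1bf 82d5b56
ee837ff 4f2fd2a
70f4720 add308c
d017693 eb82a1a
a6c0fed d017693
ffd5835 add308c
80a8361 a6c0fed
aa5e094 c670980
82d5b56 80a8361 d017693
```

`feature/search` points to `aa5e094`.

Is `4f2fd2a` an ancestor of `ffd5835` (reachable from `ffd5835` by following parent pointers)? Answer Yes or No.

No

Ancestors of ffd5835: {693c025, add308c, ffd5835}.
4f2fd2a is not in that set, so it is not an ancestor of ffd5835.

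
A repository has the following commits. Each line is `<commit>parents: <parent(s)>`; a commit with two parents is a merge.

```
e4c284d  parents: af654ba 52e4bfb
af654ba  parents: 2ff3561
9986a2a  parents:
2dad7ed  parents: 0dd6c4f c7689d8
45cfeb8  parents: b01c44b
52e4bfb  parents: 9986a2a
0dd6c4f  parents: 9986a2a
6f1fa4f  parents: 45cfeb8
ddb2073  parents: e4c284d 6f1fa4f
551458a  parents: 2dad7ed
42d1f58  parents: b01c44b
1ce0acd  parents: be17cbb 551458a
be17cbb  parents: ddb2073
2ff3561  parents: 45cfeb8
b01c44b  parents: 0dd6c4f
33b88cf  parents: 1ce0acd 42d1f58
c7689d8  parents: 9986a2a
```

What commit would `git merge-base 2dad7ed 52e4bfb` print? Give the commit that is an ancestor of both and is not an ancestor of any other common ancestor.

9986a2a

Ancestors of 2dad7ed: {0dd6c4f, 2dad7ed, 9986a2a, c7689d8}.
Ancestors of 52e4bfb: {52e4bfb, 9986a2a}.
Common ancestors: {9986a2a}.
The only common ancestor is 9986a2a, so it is the merge base.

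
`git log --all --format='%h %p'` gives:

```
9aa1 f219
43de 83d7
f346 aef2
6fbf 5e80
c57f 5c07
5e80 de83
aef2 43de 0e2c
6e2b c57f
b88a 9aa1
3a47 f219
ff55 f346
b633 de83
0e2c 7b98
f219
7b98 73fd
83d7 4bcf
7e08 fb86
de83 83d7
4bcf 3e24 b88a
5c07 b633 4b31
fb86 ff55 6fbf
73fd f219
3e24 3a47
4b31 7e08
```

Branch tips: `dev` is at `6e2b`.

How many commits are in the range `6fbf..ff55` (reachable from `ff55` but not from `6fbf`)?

Reachable from ff55: {0e2c, 3a47, 3e24, 43de, 4bcf, 73fd, 7b98, 83d7, 9aa1, aef2, b88a, f219, f346, ff55}.
Reachable from 6fbf: {3a47, 3e24, 4bcf, 5e80, 6fbf, 83d7, 9aa1, b88a, de83, f219}.
In ff55's history but not 6fbf's: {0e2c, 43de, 73fd, 7b98, aef2, f346, ff55} — 7 commits.

7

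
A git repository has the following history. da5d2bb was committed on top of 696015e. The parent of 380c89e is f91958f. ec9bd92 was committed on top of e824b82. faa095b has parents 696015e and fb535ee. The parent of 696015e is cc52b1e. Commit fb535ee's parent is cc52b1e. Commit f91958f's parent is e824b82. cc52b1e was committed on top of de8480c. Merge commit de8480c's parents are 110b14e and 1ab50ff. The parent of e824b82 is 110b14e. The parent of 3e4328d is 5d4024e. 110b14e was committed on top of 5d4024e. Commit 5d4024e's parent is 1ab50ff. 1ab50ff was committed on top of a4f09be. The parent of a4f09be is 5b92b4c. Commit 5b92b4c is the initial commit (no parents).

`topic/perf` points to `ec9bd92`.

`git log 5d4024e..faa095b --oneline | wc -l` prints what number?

Reachable from faa095b: {110b14e, 1ab50ff, 5b92b4c, 5d4024e, 696015e, a4f09be, cc52b1e, de8480c, faa095b, fb535ee}.
Reachable from 5d4024e: {1ab50ff, 5b92b4c, 5d4024e, a4f09be}.
In faa095b's history but not 5d4024e's: {110b14e, 696015e, cc52b1e, de8480c, faa095b, fb535ee} — 6 commits.

6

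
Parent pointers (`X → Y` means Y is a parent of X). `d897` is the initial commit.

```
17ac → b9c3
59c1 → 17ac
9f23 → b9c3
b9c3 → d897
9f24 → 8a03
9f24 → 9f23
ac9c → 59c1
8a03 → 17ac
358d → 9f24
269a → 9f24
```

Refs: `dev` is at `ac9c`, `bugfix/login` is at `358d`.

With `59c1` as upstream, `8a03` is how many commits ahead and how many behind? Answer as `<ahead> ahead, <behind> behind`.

1 ahead, 1 behind

Reachable from 8a03: {17ac, 8a03, b9c3, d897}.
Reachable from 59c1: {17ac, 59c1, b9c3, d897}.
Only in 8a03's history (ahead): {8a03} — 1.
Only in 59c1's history (behind): {59c1} — 1.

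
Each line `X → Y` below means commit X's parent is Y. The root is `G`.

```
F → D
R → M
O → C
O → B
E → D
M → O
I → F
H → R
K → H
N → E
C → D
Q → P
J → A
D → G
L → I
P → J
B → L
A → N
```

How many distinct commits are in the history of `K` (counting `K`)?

12

Walking parent pointers from K: reachable set = {B, C, D, F, G, H, I, K, L, M, O, R}.
That is 12 commits.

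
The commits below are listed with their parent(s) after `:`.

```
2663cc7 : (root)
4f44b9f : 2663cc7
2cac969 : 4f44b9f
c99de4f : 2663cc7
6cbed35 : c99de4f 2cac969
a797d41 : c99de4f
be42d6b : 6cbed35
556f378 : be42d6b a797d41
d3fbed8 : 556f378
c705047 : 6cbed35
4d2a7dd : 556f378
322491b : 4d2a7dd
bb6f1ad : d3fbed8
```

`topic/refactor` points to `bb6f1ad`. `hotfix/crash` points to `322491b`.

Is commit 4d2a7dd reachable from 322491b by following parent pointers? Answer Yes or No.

Yes

Ancestors of 322491b (commits reachable by following parents): {2663cc7, 2cac969, 322491b, 4d2a7dd, 4f44b9f, 556f378, 6cbed35, a797d41, be42d6b, c99de4f}.
4d2a7dd is in that set, so it is an ancestor of 322491b.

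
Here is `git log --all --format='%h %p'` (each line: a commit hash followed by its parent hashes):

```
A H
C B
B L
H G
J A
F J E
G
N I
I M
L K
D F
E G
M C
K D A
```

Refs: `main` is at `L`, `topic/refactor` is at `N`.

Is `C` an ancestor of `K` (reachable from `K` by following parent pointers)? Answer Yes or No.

Ancestors of K: {A, D, E, F, G, H, J, K}.
C is not in that set, so it is not an ancestor of K.

No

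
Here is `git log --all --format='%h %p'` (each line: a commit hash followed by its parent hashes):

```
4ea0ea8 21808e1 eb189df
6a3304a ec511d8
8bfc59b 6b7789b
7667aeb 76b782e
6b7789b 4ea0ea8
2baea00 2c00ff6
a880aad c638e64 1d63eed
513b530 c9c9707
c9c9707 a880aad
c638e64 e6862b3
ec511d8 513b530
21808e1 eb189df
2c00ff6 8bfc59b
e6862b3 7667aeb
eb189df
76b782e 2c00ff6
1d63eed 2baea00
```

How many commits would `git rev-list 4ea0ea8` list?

3

Walking parent pointers from 4ea0ea8: reachable set = {21808e1, 4ea0ea8, eb189df}.
That is 3 commits.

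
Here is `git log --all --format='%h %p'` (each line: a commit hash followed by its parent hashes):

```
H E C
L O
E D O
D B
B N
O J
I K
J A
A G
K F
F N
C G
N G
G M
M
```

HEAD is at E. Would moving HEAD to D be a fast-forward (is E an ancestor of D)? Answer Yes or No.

No

A fast-forward from E to D is possible iff E is an ancestor of D.
Ancestors of D: {B, D, G, M, N}.
E is not among them, so fast-forward is not possible.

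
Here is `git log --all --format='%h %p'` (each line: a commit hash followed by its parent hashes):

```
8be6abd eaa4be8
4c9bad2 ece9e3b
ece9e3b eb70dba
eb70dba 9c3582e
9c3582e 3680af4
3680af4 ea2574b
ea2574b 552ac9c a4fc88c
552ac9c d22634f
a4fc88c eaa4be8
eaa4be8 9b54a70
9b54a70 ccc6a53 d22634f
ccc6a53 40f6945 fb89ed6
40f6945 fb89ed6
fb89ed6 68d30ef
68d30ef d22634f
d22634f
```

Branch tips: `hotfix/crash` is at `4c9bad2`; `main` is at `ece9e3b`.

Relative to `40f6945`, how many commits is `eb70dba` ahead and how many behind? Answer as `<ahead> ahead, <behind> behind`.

9 ahead, 0 behind

Reachable from eb70dba: {3680af4, 40f6945, 552ac9c, 68d30ef, 9b54a70, 9c3582e, a4fc88c, ccc6a53, d22634f, ea2574b, eaa4be8, eb70dba, fb89ed6}.
Reachable from 40f6945: {40f6945, 68d30ef, d22634f, fb89ed6}.
Only in eb70dba's history (ahead): {3680af4, 552ac9c, 9b54a70, 9c3582e, a4fc88c, ccc6a53, ea2574b, eaa4be8, eb70dba} — 9.
Only in 40f6945's history (behind): {} — 0.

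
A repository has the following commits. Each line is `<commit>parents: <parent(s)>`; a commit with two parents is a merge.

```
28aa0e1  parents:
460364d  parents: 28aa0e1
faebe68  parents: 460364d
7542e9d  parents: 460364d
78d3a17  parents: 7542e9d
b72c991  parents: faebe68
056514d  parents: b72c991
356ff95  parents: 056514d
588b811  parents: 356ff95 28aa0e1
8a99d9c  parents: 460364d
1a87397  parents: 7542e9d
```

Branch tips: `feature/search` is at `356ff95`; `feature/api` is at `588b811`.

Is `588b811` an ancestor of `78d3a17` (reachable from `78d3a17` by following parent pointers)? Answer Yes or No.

Ancestors of 78d3a17: {28aa0e1, 460364d, 7542e9d, 78d3a17}.
588b811 is not in that set, so it is not an ancestor of 78d3a17.

No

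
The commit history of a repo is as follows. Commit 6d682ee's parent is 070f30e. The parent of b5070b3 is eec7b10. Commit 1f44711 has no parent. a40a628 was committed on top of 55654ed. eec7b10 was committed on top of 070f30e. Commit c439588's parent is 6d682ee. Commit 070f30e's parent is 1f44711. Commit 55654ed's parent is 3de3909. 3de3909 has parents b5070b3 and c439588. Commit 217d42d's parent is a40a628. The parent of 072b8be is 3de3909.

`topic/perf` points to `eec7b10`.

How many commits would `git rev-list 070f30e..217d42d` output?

Reachable from 217d42d: {070f30e, 1f44711, 217d42d, 3de3909, 55654ed, 6d682ee, a40a628, b5070b3, c439588, eec7b10}.
Reachable from 070f30e: {070f30e, 1f44711}.
In 217d42d's history but not 070f30e's: {217d42d, 3de3909, 55654ed, 6d682ee, a40a628, b5070b3, c439588, eec7b10} — 8 commits.

8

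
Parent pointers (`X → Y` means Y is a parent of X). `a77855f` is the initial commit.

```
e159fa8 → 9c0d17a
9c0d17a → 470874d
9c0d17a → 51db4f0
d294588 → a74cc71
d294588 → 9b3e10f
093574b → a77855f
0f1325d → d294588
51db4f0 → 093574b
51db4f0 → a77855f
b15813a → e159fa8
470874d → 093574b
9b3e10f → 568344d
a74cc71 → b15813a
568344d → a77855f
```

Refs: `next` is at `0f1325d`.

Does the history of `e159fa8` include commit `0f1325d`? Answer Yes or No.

Ancestors of e159fa8: {093574b, 470874d, 51db4f0, 9c0d17a, a77855f, e159fa8}.
0f1325d is not in that set, so it is not an ancestor of e159fa8.

No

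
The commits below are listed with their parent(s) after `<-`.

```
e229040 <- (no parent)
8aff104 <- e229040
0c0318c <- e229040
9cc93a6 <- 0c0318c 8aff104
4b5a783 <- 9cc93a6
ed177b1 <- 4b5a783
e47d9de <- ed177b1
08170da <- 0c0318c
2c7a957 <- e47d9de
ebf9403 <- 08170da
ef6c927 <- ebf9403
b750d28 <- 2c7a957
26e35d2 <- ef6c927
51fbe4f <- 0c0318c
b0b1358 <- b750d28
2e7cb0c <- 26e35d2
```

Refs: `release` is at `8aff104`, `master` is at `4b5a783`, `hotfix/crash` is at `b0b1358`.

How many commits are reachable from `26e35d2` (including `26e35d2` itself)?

6

Walking parent pointers from 26e35d2: reachable set = {08170da, 0c0318c, 26e35d2, e229040, ebf9403, ef6c927}.
That is 6 commits.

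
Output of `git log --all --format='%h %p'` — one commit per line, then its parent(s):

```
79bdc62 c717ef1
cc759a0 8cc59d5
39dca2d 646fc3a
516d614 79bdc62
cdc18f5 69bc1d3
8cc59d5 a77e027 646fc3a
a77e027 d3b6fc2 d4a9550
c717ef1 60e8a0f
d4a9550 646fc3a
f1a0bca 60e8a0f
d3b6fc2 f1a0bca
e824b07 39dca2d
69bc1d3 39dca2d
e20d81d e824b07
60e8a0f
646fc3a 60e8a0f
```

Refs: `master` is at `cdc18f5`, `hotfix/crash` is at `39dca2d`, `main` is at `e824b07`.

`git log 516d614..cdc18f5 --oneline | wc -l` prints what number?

Reachable from cdc18f5: {39dca2d, 60e8a0f, 646fc3a, 69bc1d3, cdc18f5}.
Reachable from 516d614: {516d614, 60e8a0f, 79bdc62, c717ef1}.
In cdc18f5's history but not 516d614's: {39dca2d, 646fc3a, 69bc1d3, cdc18f5} — 4 commits.

4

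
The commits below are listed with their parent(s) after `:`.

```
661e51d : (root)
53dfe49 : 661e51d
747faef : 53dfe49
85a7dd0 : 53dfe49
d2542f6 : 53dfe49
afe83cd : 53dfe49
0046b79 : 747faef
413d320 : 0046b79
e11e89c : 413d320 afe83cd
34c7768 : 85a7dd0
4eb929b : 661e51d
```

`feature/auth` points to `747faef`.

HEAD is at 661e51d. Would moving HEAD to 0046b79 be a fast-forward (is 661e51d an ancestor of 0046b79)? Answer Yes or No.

A fast-forward from 661e51d to 0046b79 is possible iff 661e51d is an ancestor of 0046b79.
Ancestors of 0046b79: {0046b79, 53dfe49, 661e51d, 747faef}.
661e51d is among them, so fast-forward is possible.

Yes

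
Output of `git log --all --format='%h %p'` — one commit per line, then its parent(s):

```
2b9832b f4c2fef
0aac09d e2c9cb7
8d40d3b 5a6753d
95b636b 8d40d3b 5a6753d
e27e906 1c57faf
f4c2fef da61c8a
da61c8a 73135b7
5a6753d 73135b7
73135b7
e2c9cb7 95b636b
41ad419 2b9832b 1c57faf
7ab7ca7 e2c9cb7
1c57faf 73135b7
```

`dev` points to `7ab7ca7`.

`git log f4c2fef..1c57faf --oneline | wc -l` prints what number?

1

Reachable from 1c57faf: {1c57faf, 73135b7}.
Reachable from f4c2fef: {73135b7, da61c8a, f4c2fef}.
In 1c57faf's history but not f4c2fef's: {1c57faf} — 1 commit.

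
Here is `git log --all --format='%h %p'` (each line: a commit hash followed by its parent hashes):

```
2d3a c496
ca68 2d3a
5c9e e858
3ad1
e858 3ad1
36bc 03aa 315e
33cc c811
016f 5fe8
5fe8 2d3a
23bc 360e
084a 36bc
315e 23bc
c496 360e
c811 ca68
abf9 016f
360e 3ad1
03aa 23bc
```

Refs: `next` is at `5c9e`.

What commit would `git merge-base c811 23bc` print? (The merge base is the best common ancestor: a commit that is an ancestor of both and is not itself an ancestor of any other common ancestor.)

Ancestors of c811: {2d3a, 360e, 3ad1, c496, c811, ca68}.
Ancestors of 23bc: {23bc, 360e, 3ad1}.
Common ancestors: {360e, 3ad1}.
Among these, 360e is not an ancestor of any other common ancestor — it is the merge base.

360e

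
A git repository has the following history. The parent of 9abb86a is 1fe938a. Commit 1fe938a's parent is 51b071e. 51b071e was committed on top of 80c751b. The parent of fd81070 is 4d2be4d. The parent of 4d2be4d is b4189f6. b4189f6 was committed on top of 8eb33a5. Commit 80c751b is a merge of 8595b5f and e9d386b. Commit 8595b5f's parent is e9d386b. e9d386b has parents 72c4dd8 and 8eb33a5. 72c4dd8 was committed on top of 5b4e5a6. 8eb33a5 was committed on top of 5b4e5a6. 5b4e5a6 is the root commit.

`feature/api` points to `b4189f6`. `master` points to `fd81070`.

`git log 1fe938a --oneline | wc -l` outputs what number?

Walking parent pointers from 1fe938a: reachable set = {1fe938a, 51b071e, 5b4e5a6, 72c4dd8, 80c751b, 8595b5f, 8eb33a5, e9d386b}.
That is 8 commits.

8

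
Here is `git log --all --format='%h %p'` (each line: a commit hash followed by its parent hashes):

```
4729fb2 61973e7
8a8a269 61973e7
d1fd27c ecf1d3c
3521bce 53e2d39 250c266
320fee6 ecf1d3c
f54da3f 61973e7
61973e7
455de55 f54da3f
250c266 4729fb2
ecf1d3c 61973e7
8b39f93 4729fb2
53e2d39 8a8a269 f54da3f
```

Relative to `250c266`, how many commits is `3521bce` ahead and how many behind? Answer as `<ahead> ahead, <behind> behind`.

4 ahead, 0 behind

Reachable from 3521bce: {250c266, 3521bce, 4729fb2, 53e2d39, 61973e7, 8a8a269, f54da3f}.
Reachable from 250c266: {250c266, 4729fb2, 61973e7}.
Only in 3521bce's history (ahead): {3521bce, 53e2d39, 8a8a269, f54da3f} — 4.
Only in 250c266's history (behind): {} — 0.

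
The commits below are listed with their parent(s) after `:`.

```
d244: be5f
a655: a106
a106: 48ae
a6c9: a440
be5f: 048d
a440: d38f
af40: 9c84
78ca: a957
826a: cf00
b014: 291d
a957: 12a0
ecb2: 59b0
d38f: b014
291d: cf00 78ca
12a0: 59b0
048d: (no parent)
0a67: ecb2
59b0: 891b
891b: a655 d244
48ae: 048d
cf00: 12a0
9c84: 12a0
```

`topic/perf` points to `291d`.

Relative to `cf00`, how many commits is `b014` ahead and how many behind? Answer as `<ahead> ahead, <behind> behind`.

4 ahead, 0 behind

Reachable from b014: {048d, 12a0, 291d, 48ae, 59b0, 78ca, 891b, a106, a655, a957, b014, be5f, cf00, d244}.
Reachable from cf00: {048d, 12a0, 48ae, 59b0, 891b, a106, a655, be5f, cf00, d244}.
Only in b014's history (ahead): {291d, 78ca, a957, b014} — 4.
Only in cf00's history (behind): {} — 0.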